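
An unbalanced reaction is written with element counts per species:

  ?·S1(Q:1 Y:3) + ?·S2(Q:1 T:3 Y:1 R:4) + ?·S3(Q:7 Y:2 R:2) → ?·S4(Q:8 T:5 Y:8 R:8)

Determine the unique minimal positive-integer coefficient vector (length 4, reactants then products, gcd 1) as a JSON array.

Coefficients: [5, 5, 2, 3]

Q: 5·1+5·1+2·7 = 24 | 3·8 = 24
T: 5·0+5·3+2·0 = 15 | 3·5 = 15
Y: 5·3+5·1+2·2 = 24 | 3·8 = 24
R: 5·0+5·4+2·2 = 24 | 3·8 = 24
gcd(5,5,2,3) = 1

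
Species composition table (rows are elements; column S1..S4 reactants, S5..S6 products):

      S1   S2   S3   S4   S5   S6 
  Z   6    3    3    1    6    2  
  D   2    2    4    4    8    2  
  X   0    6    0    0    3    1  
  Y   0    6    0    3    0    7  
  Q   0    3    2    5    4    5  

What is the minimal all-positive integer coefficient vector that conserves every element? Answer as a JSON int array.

Coefficients: [1, 2, 3, 3, 3, 3]

Z: 1·6+2·3+3·3+3·1 = 24 | 3·6+3·2 = 24
D: 1·2+2·2+3·4+3·4 = 30 | 3·8+3·2 = 30
X: 1·0+2·6+3·0+3·0 = 12 | 3·3+3·1 = 12
Y: 1·0+2·6+3·0+3·3 = 21 | 3·0+3·7 = 21
Q: 1·0+2·3+3·2+3·5 = 27 | 3·4+3·5 = 27
gcd(1,2,3,3,3,3) = 1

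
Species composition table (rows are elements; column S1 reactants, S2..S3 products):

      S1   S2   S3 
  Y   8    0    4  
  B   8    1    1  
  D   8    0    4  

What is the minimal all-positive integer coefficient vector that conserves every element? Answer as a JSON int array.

Coefficients: [1, 6, 2]

Y: 1·8 = 8 | 6·0+2·4 = 8
B: 1·8 = 8 | 6·1+2·1 = 8
D: 1·8 = 8 | 6·0+2·4 = 8
gcd(1,6,2) = 1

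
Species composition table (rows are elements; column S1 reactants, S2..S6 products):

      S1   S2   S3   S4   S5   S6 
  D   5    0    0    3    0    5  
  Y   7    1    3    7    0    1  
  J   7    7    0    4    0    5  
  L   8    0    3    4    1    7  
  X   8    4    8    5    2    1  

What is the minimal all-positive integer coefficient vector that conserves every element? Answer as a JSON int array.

Coefficients: [6, 1, 1, 5, 4, 3]

D: 6·5 = 30 | 1·0+1·0+5·3+4·0+3·5 = 30
Y: 6·7 = 42 | 1·1+1·3+5·7+4·0+3·1 = 42
J: 6·7 = 42 | 1·7+1·0+5·4+4·0+3·5 = 42
L: 6·8 = 48 | 1·0+1·3+5·4+4·1+3·7 = 48
X: 6·8 = 48 | 1·4+1·8+5·5+4·2+3·1 = 48
gcd(6,1,1,5,4,3) = 1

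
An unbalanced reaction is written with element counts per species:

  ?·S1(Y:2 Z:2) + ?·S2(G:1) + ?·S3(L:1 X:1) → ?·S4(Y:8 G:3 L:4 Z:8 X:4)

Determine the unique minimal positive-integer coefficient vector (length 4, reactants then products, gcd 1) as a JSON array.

Coefficients: [4, 3, 4, 1]

Y: 4·2+3·0+4·0 = 8 | 1·8 = 8
G: 4·0+3·1+4·0 = 3 | 1·3 = 3
L: 4·0+3·0+4·1 = 4 | 1·4 = 4
Z: 4·2+3·0+4·0 = 8 | 1·8 = 8
X: 4·0+3·0+4·1 = 4 | 1·4 = 4
gcd(4,3,4,1) = 1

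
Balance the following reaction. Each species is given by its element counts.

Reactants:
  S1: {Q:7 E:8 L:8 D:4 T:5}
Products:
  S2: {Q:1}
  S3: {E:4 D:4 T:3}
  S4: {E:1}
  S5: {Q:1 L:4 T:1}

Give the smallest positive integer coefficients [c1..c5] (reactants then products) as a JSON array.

Coefficients: [1, 5, 1, 4, 2]

Q: 1·7 = 7 | 5·1+1·0+4·0+2·1 = 7
E: 1·8 = 8 | 5·0+1·4+4·1+2·0 = 8
L: 1·8 = 8 | 5·0+1·0+4·0+2·4 = 8
D: 1·4 = 4 | 5·0+1·4+4·0+2·0 = 4
T: 1·5 = 5 | 5·0+1·3+4·0+2·1 = 5
gcd(1,5,1,4,2) = 1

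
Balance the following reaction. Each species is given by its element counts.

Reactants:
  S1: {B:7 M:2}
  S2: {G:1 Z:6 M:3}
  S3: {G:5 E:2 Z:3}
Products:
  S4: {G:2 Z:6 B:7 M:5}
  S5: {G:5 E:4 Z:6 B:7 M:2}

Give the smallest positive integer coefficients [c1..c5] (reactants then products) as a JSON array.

G: 6·0+5·1+2·5 = 15 | 5·2+1·5 = 15
E: 6·0+5·0+2·2 = 4 | 5·0+1·4 = 4
Z: 6·0+5·6+2·3 = 36 | 5·6+1·6 = 36
B: 6·7+5·0+2·0 = 42 | 5·7+1·7 = 42
M: 6·2+5·3+2·0 = 27 | 5·5+1·2 = 27
gcd(6,5,2,5,1) = 1

Coefficients: [6, 5, 2, 5, 1]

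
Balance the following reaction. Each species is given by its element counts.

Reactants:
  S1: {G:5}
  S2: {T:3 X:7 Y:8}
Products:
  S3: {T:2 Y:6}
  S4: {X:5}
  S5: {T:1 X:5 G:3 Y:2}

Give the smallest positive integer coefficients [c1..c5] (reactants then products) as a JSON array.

Coefficients: [3, 5, 5, 2, 5]

T: 3·0+5·3 = 15 | 5·2+2·0+5·1 = 15
X: 3·0+5·7 = 35 | 5·0+2·5+5·5 = 35
G: 3·5+5·0 = 15 | 5·0+2·0+5·3 = 15
Y: 3·0+5·8 = 40 | 5·6+2·0+5·2 = 40
gcd(3,5,5,2,5) = 1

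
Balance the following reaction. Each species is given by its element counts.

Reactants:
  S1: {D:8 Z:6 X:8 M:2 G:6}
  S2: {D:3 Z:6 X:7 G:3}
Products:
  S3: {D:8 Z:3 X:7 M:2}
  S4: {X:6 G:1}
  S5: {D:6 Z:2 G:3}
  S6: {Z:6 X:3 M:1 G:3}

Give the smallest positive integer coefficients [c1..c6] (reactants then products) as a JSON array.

Coefficients: [5, 4, 2, 6, 6, 6]

D: 5·8+4·3 = 52 | 2·8+6·0+6·6+6·0 = 52
Z: 5·6+4·6 = 54 | 2·3+6·0+6·2+6·6 = 54
X: 5·8+4·7 = 68 | 2·7+6·6+6·0+6·3 = 68
M: 5·2+4·0 = 10 | 2·2+6·0+6·0+6·1 = 10
G: 5·6+4·3 = 42 | 2·0+6·1+6·3+6·3 = 42
gcd(5,4,2,6,6,6) = 1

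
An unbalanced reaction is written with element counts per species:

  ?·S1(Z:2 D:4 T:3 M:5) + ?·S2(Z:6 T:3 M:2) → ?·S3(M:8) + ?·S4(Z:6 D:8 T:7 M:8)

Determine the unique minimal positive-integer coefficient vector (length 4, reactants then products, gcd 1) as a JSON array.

Z: 6·2+1·6 = 18 | 1·0+3·6 = 18
D: 6·4+1·0 = 24 | 1·0+3·8 = 24
T: 6·3+1·3 = 21 | 1·0+3·7 = 21
M: 6·5+1·2 = 32 | 1·8+3·8 = 32
gcd(6,1,1,3) = 1

Coefficients: [6, 1, 1, 3]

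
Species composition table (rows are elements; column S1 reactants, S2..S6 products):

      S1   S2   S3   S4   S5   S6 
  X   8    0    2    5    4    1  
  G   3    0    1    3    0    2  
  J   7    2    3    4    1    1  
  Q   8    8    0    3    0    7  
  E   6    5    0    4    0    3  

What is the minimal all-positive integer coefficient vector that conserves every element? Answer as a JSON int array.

Coefficients: [5, 3, 4, 3, 4, 1]

X: 5·8 = 40 | 3·0+4·2+3·5+4·4+1·1 = 40
G: 5·3 = 15 | 3·0+4·1+3·3+4·0+1·2 = 15
J: 5·7 = 35 | 3·2+4·3+3·4+4·1+1·1 = 35
Q: 5·8 = 40 | 3·8+4·0+3·3+4·0+1·7 = 40
E: 5·6 = 30 | 3·5+4·0+3·4+4·0+1·3 = 30
gcd(5,3,4,3,4,1) = 1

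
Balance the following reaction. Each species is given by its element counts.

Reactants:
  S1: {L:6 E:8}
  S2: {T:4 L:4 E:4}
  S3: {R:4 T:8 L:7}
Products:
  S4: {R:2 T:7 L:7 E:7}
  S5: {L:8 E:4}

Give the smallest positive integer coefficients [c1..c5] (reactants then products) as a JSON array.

Coefficients: [3, 3, 2, 4, 2]

R: 3·0+3·0+2·4 = 8 | 4·2+2·0 = 8
T: 3·0+3·4+2·8 = 28 | 4·7+2·0 = 28
L: 3·6+3·4+2·7 = 44 | 4·7+2·8 = 44
E: 3·8+3·4+2·0 = 36 | 4·7+2·4 = 36
gcd(3,3,2,4,2) = 1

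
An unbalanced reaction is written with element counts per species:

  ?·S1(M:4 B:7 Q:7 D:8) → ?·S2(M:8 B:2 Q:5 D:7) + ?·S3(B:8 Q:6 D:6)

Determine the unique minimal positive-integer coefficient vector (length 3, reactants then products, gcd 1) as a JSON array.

Coefficients: [4, 2, 3]

M: 4·4 = 16 | 2·8+3·0 = 16
B: 4·7 = 28 | 2·2+3·8 = 28
Q: 4·7 = 28 | 2·5+3·6 = 28
D: 4·8 = 32 | 2·7+3·6 = 32
gcd(4,2,3) = 1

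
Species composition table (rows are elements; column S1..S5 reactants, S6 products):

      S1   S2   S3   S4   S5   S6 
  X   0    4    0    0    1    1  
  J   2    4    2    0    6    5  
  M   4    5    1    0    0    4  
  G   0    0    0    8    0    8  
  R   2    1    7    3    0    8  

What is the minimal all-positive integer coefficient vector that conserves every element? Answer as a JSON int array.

X: 4·0+1·4+3·0+6·0+2·1 = 6 | 6·1 = 6
J: 4·2+1·4+3·2+6·0+2·6 = 30 | 6·5 = 30
M: 4·4+1·5+3·1+6·0+2·0 = 24 | 6·4 = 24
G: 4·0+1·0+3·0+6·8+2·0 = 48 | 6·8 = 48
R: 4·2+1·1+3·7+6·3+2·0 = 48 | 6·8 = 48
gcd(4,1,3,6,2,6) = 1

Coefficients: [4, 1, 3, 6, 2, 6]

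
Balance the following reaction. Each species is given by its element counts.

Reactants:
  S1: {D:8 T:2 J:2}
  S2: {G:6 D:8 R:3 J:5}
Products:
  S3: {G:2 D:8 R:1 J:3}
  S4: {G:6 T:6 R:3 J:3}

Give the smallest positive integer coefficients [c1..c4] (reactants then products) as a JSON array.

Coefficients: [3, 3, 6, 1]

G: 3·0+3·6 = 18 | 6·2+1·6 = 18
D: 3·8+3·8 = 48 | 6·8+1·0 = 48
T: 3·2+3·0 = 6 | 6·0+1·6 = 6
R: 3·0+3·3 = 9 | 6·1+1·3 = 9
J: 3·2+3·5 = 21 | 6·3+1·3 = 21
gcd(3,3,6,1) = 1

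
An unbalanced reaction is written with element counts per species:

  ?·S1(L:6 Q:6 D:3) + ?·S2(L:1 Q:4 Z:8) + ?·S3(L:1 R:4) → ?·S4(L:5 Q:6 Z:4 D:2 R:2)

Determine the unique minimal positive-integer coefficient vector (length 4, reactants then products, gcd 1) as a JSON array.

Coefficients: [4, 3, 3, 6]

L: 4·6+3·1+3·1 = 30 | 6·5 = 30
Q: 4·6+3·4+3·0 = 36 | 6·6 = 36
Z: 4·0+3·8+3·0 = 24 | 6·4 = 24
D: 4·3+3·0+3·0 = 12 | 6·2 = 12
R: 4·0+3·0+3·4 = 12 | 6·2 = 12
gcd(4,3,3,6) = 1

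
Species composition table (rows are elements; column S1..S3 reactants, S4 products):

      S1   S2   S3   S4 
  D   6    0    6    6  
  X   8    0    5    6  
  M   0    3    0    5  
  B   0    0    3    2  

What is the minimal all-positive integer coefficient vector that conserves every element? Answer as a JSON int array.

D: 1·6+5·0+2·6 = 18 | 3·6 = 18
X: 1·8+5·0+2·5 = 18 | 3·6 = 18
M: 1·0+5·3+2·0 = 15 | 3·5 = 15
B: 1·0+5·0+2·3 = 6 | 3·2 = 6
gcd(1,5,2,3) = 1

Coefficients: [1, 5, 2, 3]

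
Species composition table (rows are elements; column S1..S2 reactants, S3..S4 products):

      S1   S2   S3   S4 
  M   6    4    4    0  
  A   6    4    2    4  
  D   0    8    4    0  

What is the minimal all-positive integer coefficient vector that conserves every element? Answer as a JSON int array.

M: 2·6+3·4 = 24 | 6·4+3·0 = 24
A: 2·6+3·4 = 24 | 6·2+3·4 = 24
D: 2·0+3·8 = 24 | 6·4+3·0 = 24
gcd(2,3,6,3) = 1

Coefficients: [2, 3, 6, 3]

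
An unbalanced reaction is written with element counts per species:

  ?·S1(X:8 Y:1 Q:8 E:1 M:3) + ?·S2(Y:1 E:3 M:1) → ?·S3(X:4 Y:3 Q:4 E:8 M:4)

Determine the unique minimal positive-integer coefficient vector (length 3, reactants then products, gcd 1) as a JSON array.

X: 1·8+5·0 = 8 | 2·4 = 8
Y: 1·1+5·1 = 6 | 2·3 = 6
Q: 1·8+5·0 = 8 | 2·4 = 8
E: 1·1+5·3 = 16 | 2·8 = 16
M: 1·3+5·1 = 8 | 2·4 = 8
gcd(1,5,2) = 1

Coefficients: [1, 5, 2]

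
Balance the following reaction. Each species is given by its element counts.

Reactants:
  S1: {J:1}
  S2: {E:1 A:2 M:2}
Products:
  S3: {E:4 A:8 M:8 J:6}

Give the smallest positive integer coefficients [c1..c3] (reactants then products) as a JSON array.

E: 6·0+4·1 = 4 | 1·4 = 4
A: 6·0+4·2 = 8 | 1·8 = 8
M: 6·0+4·2 = 8 | 1·8 = 8
J: 6·1+4·0 = 6 | 1·6 = 6
gcd(6,4,1) = 1

Coefficients: [6, 4, 1]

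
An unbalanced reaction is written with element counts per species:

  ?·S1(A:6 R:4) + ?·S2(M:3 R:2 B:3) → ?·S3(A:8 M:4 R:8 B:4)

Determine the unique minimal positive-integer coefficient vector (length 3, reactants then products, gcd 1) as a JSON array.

A: 4·6+4·0 = 24 | 3·8 = 24
M: 4·0+4·3 = 12 | 3·4 = 12
R: 4·4+4·2 = 24 | 3·8 = 24
B: 4·0+4·3 = 12 | 3·4 = 12
gcd(4,4,3) = 1

Coefficients: [4, 4, 3]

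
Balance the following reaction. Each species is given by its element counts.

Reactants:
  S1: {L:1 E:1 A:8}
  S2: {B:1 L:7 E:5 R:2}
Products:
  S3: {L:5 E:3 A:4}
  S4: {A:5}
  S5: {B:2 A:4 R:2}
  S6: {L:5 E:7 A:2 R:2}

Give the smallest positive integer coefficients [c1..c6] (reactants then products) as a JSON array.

Coefficients: [6, 2, 3, 6, 1, 1]

B: 6·0+2·1 = 2 | 3·0+6·0+1·2+1·0 = 2
L: 6·1+2·7 = 20 | 3·5+6·0+1·0+1·5 = 20
E: 6·1+2·5 = 16 | 3·3+6·0+1·0+1·7 = 16
A: 6·8+2·0 = 48 | 3·4+6·5+1·4+1·2 = 48
R: 6·0+2·2 = 4 | 3·0+6·0+1·2+1·2 = 4
gcd(6,2,3,6,1,1) = 1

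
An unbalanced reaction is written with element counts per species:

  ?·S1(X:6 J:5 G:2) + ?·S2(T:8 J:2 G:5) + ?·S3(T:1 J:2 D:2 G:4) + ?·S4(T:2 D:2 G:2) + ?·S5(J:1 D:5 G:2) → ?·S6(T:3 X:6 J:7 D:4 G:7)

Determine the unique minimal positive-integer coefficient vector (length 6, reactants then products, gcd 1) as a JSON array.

T: 5·0+1·8+3·1+2·2+2·0 = 15 | 5·3 = 15
X: 5·6+1·0+3·0+2·0+2·0 = 30 | 5·6 = 30
J: 5·5+1·2+3·2+2·0+2·1 = 35 | 5·7 = 35
D: 5·0+1·0+3·2+2·2+2·5 = 20 | 5·4 = 20
G: 5·2+1·5+3·4+2·2+2·2 = 35 | 5·7 = 35
gcd(5,1,3,2,2,5) = 1

Coefficients: [5, 1, 3, 2, 2, 5]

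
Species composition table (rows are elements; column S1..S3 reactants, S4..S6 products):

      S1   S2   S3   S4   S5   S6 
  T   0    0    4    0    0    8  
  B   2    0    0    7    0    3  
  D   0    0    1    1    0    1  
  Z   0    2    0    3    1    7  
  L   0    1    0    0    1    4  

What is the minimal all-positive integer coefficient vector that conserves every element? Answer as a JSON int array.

Coefficients: [5, 6, 2, 1, 2, 1]

T: 5·0+6·0+2·4 = 8 | 1·0+2·0+1·8 = 8
B: 5·2+6·0+2·0 = 10 | 1·7+2·0+1·3 = 10
D: 5·0+6·0+2·1 = 2 | 1·1+2·0+1·1 = 2
Z: 5·0+6·2+2·0 = 12 | 1·3+2·1+1·7 = 12
L: 5·0+6·1+2·0 = 6 | 1·0+2·1+1·4 = 6
gcd(5,6,2,1,2,1) = 1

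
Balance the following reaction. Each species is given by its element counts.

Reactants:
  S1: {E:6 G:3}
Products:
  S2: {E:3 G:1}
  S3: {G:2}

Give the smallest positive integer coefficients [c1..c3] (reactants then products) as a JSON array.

E: 2·6 = 12 | 4·3+1·0 = 12
G: 2·3 = 6 | 4·1+1·2 = 6
gcd(2,4,1) = 1

Coefficients: [2, 4, 1]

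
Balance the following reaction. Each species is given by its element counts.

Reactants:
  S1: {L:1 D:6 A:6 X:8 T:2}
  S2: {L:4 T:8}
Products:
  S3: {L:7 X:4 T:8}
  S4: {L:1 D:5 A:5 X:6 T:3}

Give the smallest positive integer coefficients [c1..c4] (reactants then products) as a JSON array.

Coefficients: [5, 2, 1, 6]

L: 5·1+2·4 = 13 | 1·7+6·1 = 13
D: 5·6+2·0 = 30 | 1·0+6·5 = 30
A: 5·6+2·0 = 30 | 1·0+6·5 = 30
X: 5·8+2·0 = 40 | 1·4+6·6 = 40
T: 5·2+2·8 = 26 | 1·8+6·3 = 26
gcd(5,2,1,6) = 1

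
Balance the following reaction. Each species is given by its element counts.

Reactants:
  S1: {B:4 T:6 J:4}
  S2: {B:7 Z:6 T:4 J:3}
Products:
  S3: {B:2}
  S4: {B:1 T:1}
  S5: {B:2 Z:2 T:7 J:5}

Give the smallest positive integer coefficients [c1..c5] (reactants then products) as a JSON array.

Coefficients: [3, 1, 6, 1, 3]

B: 3·4+1·7 = 19 | 6·2+1·1+3·2 = 19
Z: 3·0+1·6 = 6 | 6·0+1·0+3·2 = 6
T: 3·6+1·4 = 22 | 6·0+1·1+3·7 = 22
J: 3·4+1·3 = 15 | 6·0+1·0+3·5 = 15
gcd(3,1,6,1,3) = 1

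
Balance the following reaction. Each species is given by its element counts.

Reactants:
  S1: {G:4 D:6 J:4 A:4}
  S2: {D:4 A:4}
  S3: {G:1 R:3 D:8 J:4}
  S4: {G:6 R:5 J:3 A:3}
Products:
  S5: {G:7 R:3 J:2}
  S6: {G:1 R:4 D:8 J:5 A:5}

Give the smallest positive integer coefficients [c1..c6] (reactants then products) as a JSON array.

G: 2·4+1·0+4·1+6·6 = 48 | 6·7+6·1 = 48
R: 2·0+1·0+4·3+6·5 = 42 | 6·3+6·4 = 42
D: 2·6+1·4+4·8+6·0 = 48 | 6·0+6·8 = 48
J: 2·4+1·0+4·4+6·3 = 42 | 6·2+6·5 = 42
A: 2·4+1·4+4·0+6·3 = 30 | 6·0+6·5 = 30
gcd(2,1,4,6,6,6) = 1

Coefficients: [2, 1, 4, 6, 6, 6]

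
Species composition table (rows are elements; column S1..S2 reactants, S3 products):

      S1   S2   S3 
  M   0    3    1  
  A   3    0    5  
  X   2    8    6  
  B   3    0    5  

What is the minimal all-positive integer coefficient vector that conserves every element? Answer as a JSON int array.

Coefficients: [5, 1, 3]

M: 5·0+1·3 = 3 | 3·1 = 3
A: 5·3+1·0 = 15 | 3·5 = 15
X: 5·2+1·8 = 18 | 3·6 = 18
B: 5·3+1·0 = 15 | 3·5 = 15
gcd(5,1,3) = 1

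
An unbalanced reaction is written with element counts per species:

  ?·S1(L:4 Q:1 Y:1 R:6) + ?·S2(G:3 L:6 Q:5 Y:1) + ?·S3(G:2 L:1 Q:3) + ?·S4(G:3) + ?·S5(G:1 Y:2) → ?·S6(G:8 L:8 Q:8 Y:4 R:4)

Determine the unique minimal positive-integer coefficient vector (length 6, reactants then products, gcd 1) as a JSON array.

Coefficients: [2, 2, 4, 2, 4, 3]

G: 2·0+2·3+4·2+2·3+4·1 = 24 | 3·8 = 24
L: 2·4+2·6+4·1+2·0+4·0 = 24 | 3·8 = 24
Q: 2·1+2·5+4·3+2·0+4·0 = 24 | 3·8 = 24
Y: 2·1+2·1+4·0+2·0+4·2 = 12 | 3·4 = 12
R: 2·6+2·0+4·0+2·0+4·0 = 12 | 3·4 = 12
gcd(2,2,4,2,4,3) = 1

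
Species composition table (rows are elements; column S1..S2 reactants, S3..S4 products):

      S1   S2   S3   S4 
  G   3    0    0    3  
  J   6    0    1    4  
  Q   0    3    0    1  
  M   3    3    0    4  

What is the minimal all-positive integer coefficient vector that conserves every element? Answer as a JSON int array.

Coefficients: [3, 1, 6, 3]

G: 3·3+1·0 = 9 | 6·0+3·3 = 9
J: 3·6+1·0 = 18 | 6·1+3·4 = 18
Q: 3·0+1·3 = 3 | 6·0+3·1 = 3
M: 3·3+1·3 = 12 | 6·0+3·4 = 12
gcd(3,1,6,3) = 1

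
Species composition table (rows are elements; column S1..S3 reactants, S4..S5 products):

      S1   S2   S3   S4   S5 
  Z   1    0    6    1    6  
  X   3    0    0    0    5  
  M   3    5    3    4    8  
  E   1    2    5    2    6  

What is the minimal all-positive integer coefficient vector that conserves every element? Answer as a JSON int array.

Coefficients: [5, 4, 3, 5, 3]

Z: 5·1+4·0+3·6 = 23 | 5·1+3·6 = 23
X: 5·3+4·0+3·0 = 15 | 5·0+3·5 = 15
M: 5·3+4·5+3·3 = 44 | 5·4+3·8 = 44
E: 5·1+4·2+3·5 = 28 | 5·2+3·6 = 28
gcd(5,4,3,5,3) = 1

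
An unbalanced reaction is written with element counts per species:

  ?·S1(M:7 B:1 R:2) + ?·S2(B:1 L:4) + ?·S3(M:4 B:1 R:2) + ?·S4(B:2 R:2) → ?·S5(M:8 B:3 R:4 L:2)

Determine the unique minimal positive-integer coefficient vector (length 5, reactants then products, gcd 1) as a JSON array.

Coefficients: [4, 3, 5, 3, 6]

M: 4·7+3·0+5·4+3·0 = 48 | 6·8 = 48
B: 4·1+3·1+5·1+3·2 = 18 | 6·3 = 18
R: 4·2+3·0+5·2+3·2 = 24 | 6·4 = 24
L: 4·0+3·4+5·0+3·0 = 12 | 6·2 = 12
gcd(4,3,5,3,6) = 1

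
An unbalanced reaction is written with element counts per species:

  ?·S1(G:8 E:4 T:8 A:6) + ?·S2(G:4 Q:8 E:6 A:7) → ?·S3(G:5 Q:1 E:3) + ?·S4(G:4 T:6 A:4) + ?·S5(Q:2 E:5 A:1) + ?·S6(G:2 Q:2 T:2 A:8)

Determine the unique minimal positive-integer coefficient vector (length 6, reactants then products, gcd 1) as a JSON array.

G: 5·8+2·4 = 48 | 4·5+6·4+4·0+2·2 = 48
Q: 5·0+2·8 = 16 | 4·1+6·0+4·2+2·2 = 16
E: 5·4+2·6 = 32 | 4·3+6·0+4·5+2·0 = 32
T: 5·8+2·0 = 40 | 4·0+6·6+4·0+2·2 = 40
A: 5·6+2·7 = 44 | 4·0+6·4+4·1+2·8 = 44
gcd(5,2,4,6,4,2) = 1

Coefficients: [5, 2, 4, 6, 4, 2]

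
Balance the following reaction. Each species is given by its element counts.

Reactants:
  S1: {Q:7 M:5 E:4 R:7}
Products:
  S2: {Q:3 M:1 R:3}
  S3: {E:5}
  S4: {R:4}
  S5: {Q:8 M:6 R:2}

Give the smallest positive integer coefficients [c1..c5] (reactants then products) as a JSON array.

Q: 5·7 = 35 | 1·3+4·0+6·0+4·8 = 35
M: 5·5 = 25 | 1·1+4·0+6·0+4·6 = 25
E: 5·4 = 20 | 1·0+4·5+6·0+4·0 = 20
R: 5·7 = 35 | 1·3+4·0+6·4+4·2 = 35
gcd(5,1,4,6,4) = 1

Coefficients: [5, 1, 4, 6, 4]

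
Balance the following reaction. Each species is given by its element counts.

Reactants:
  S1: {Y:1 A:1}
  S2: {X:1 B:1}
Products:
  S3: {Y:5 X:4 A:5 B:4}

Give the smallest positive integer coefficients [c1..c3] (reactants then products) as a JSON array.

Coefficients: [5, 4, 1]

Y: 5·1+4·0 = 5 | 1·5 = 5
X: 5·0+4·1 = 4 | 1·4 = 4
A: 5·1+4·0 = 5 | 1·5 = 5
B: 5·0+4·1 = 4 | 1·4 = 4
gcd(5,4,1) = 1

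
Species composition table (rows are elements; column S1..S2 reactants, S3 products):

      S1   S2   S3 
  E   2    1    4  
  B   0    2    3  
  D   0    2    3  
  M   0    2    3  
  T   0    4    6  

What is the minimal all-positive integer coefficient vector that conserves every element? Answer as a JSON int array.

E: 5·2+6·1 = 16 | 4·4 = 16
B: 5·0+6·2 = 12 | 4·3 = 12
D: 5·0+6·2 = 12 | 4·3 = 12
M: 5·0+6·2 = 12 | 4·3 = 12
T: 5·0+6·4 = 24 | 4·6 = 24
gcd(5,6,4) = 1

Coefficients: [5, 6, 4]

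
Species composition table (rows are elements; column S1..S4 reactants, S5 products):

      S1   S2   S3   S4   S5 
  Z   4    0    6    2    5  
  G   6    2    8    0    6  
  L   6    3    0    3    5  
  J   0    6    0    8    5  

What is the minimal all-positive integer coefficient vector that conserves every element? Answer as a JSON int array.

Z: 3·4+1·0+2·6+3·2 = 30 | 6·5 = 30
G: 3·6+1·2+2·8+3·0 = 36 | 6·6 = 36
L: 3·6+1·3+2·0+3·3 = 30 | 6·5 = 30
J: 3·0+1·6+2·0+3·8 = 30 | 6·5 = 30
gcd(3,1,2,3,6) = 1

Coefficients: [3, 1, 2, 3, 6]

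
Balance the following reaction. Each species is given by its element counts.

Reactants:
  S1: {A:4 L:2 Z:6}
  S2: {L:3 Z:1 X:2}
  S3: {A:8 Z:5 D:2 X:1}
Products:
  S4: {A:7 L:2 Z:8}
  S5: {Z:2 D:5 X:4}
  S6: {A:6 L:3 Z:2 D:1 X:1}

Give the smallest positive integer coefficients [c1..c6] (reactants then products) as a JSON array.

Coefficients: [6, 1, 3, 6, 1, 1]

A: 6·4+1·0+3·8 = 48 | 6·7+1·0+1·6 = 48
L: 6·2+1·3+3·0 = 15 | 6·2+1·0+1·3 = 15
Z: 6·6+1·1+3·5 = 52 | 6·8+1·2+1·2 = 52
D: 6·0+1·0+3·2 = 6 | 6·0+1·5+1·1 = 6
X: 6·0+1·2+3·1 = 5 | 6·0+1·4+1·1 = 5
gcd(6,1,3,6,1,1) = 1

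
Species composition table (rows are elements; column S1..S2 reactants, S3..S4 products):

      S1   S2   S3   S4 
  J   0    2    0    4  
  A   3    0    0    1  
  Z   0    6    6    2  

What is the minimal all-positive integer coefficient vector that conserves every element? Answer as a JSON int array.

J: 1·0+6·2 = 12 | 5·0+3·4 = 12
A: 1·3+6·0 = 3 | 5·0+3·1 = 3
Z: 1·0+6·6 = 36 | 5·6+3·2 = 36
gcd(1,6,5,3) = 1

Coefficients: [1, 6, 5, 3]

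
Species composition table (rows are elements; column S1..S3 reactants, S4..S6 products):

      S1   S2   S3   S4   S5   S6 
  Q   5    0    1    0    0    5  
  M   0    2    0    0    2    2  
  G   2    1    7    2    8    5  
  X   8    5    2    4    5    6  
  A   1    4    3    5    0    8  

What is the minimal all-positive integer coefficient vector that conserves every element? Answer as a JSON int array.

Q: 1·5+5·0+5·1 = 10 | 4·0+3·0+2·5 = 10
M: 1·0+5·2+5·0 = 10 | 4·0+3·2+2·2 = 10
G: 1·2+5·1+5·7 = 42 | 4·2+3·8+2·5 = 42
X: 1·8+5·5+5·2 = 43 | 4·4+3·5+2·6 = 43
A: 1·1+5·4+5·3 = 36 | 4·5+3·0+2·8 = 36
gcd(1,5,5,4,3,2) = 1

Coefficients: [1, 5, 5, 4, 3, 2]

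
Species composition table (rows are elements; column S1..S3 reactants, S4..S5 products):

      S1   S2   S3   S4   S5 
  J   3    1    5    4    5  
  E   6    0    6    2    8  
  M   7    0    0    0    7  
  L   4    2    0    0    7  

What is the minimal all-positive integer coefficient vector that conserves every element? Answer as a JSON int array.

J: 2·3+3·1+1·5 = 14 | 1·4+2·5 = 14
E: 2·6+3·0+1·6 = 18 | 1·2+2·8 = 18
M: 2·7+3·0+1·0 = 14 | 1·0+2·7 = 14
L: 2·4+3·2+1·0 = 14 | 1·0+2·7 = 14
gcd(2,3,1,1,2) = 1

Coefficients: [2, 3, 1, 1, 2]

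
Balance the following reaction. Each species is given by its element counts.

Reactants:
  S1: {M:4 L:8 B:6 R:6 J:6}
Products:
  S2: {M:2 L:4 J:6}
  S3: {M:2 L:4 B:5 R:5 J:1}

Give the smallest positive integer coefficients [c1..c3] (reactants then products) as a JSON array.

Coefficients: [5, 4, 6]

M: 5·4 = 20 | 4·2+6·2 = 20
L: 5·8 = 40 | 4·4+6·4 = 40
B: 5·6 = 30 | 4·0+6·5 = 30
R: 5·6 = 30 | 4·0+6·5 = 30
J: 5·6 = 30 | 4·6+6·1 = 30
gcd(5,4,6) = 1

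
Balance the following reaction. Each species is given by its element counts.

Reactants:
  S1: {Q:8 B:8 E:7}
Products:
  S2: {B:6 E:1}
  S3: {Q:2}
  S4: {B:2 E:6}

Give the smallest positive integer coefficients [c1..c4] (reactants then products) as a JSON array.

Q: 1·8 = 8 | 1·0+4·2+1·0 = 8
B: 1·8 = 8 | 1·6+4·0+1·2 = 8
E: 1·7 = 7 | 1·1+4·0+1·6 = 7
gcd(1,1,4,1) = 1

Coefficients: [1, 1, 4, 1]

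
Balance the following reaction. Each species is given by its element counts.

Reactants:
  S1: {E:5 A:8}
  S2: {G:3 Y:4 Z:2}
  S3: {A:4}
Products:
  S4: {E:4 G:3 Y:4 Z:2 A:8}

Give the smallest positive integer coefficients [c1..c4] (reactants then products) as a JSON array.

Coefficients: [4, 5, 2, 5]

E: 4·5+5·0+2·0 = 20 | 5·4 = 20
G: 4·0+5·3+2·0 = 15 | 5·3 = 15
Y: 4·0+5·4+2·0 = 20 | 5·4 = 20
Z: 4·0+5·2+2·0 = 10 | 5·2 = 10
A: 4·8+5·0+2·4 = 40 | 5·8 = 40
gcd(4,5,2,5) = 1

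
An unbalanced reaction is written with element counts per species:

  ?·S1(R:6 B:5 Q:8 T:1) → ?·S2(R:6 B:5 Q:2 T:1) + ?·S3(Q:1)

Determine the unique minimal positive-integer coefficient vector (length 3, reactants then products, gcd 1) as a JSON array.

R: 1·6 = 6 | 1·6+6·0 = 6
B: 1·5 = 5 | 1·5+6·0 = 5
Q: 1·8 = 8 | 1·2+6·1 = 8
T: 1·1 = 1 | 1·1+6·0 = 1
gcd(1,1,6) = 1

Coefficients: [1, 1, 6]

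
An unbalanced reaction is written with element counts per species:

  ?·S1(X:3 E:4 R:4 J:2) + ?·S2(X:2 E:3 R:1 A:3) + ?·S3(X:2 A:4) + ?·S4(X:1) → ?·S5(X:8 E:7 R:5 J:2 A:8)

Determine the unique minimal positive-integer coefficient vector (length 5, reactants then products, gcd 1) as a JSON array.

X: 4·3+4·2+5·2+2·1 = 32 | 4·8 = 32
E: 4·4+4·3+5·0+2·0 = 28 | 4·7 = 28
R: 4·4+4·1+5·0+2·0 = 20 | 4·5 = 20
J: 4·2+4·0+5·0+2·0 = 8 | 4·2 = 8
A: 4·0+4·3+5·4+2·0 = 32 | 4·8 = 32
gcd(4,4,5,2,4) = 1

Coefficients: [4, 4, 5, 2, 4]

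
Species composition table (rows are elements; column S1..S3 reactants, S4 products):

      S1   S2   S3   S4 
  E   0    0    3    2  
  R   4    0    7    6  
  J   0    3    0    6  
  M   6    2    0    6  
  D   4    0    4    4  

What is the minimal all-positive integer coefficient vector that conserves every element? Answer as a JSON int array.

Coefficients: [1, 6, 2, 3]

E: 1·0+6·0+2·3 = 6 | 3·2 = 6
R: 1·4+6·0+2·7 = 18 | 3·6 = 18
J: 1·0+6·3+2·0 = 18 | 3·6 = 18
M: 1·6+6·2+2·0 = 18 | 3·6 = 18
D: 1·4+6·0+2·4 = 12 | 3·4 = 12
gcd(1,6,2,3) = 1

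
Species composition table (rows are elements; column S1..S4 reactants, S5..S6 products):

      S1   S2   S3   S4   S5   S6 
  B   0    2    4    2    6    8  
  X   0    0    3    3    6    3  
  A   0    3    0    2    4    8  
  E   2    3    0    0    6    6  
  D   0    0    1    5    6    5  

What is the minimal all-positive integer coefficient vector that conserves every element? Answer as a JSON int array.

B: 6·0+6·2+3·4+5·2 = 34 | 3·6+2·8 = 34
X: 6·0+6·0+3·3+5·3 = 24 | 3·6+2·3 = 24
A: 6·0+6·3+3·0+5·2 = 28 | 3·4+2·8 = 28
E: 6·2+6·3+3·0+5·0 = 30 | 3·6+2·6 = 30
D: 6·0+6·0+3·1+5·5 = 28 | 3·6+2·5 = 28
gcd(6,6,3,5,3,2) = 1

Coefficients: [6, 6, 3, 5, 3, 2]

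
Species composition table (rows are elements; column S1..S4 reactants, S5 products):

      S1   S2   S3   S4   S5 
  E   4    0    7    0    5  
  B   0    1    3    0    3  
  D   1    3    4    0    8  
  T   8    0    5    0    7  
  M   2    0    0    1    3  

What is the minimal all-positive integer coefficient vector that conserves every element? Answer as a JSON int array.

E: 2·4+6·0+1·7+5·0 = 15 | 3·5 = 15
B: 2·0+6·1+1·3+5·0 = 9 | 3·3 = 9
D: 2·1+6·3+1·4+5·0 = 24 | 3·8 = 24
T: 2·8+6·0+1·5+5·0 = 21 | 3·7 = 21
M: 2·2+6·0+1·0+5·1 = 9 | 3·3 = 9
gcd(2,6,1,5,3) = 1

Coefficients: [2, 6, 1, 5, 3]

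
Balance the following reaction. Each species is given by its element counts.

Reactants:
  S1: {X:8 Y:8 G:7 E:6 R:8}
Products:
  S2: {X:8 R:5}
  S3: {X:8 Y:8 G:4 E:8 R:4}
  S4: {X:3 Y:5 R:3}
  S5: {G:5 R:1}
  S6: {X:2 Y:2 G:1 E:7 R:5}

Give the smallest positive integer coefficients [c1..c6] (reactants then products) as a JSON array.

X: 5·8 = 40 | 1·8+2·8+4·3+5·0+2·2 = 40
Y: 5·8 = 40 | 1·0+2·8+4·5+5·0+2·2 = 40
G: 5·7 = 35 | 1·0+2·4+4·0+5·5+2·1 = 35
E: 5·6 = 30 | 1·0+2·8+4·0+5·0+2·7 = 30
R: 5·8 = 40 | 1·5+2·4+4·3+5·1+2·5 = 40
gcd(5,1,2,4,5,2) = 1

Coefficients: [5, 1, 2, 4, 5, 2]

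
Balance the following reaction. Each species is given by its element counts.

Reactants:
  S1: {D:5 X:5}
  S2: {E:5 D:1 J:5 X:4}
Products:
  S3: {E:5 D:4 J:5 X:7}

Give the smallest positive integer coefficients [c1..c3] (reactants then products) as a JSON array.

Coefficients: [3, 5, 5]

E: 3·0+5·5 = 25 | 5·5 = 25
D: 3·5+5·1 = 20 | 5·4 = 20
J: 3·0+5·5 = 25 | 5·5 = 25
X: 3·5+5·4 = 35 | 5·7 = 35
gcd(3,5,5) = 1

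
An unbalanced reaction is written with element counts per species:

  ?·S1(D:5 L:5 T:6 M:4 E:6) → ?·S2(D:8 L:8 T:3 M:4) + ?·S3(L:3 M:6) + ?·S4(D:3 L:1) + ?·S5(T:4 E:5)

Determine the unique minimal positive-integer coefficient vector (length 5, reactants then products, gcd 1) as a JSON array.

Coefficients: [5, 2, 2, 3, 6]

D: 5·5 = 25 | 2·8+2·0+3·3+6·0 = 25
L: 5·5 = 25 | 2·8+2·3+3·1+6·0 = 25
T: 5·6 = 30 | 2·3+2·0+3·0+6·4 = 30
M: 5·4 = 20 | 2·4+2·6+3·0+6·0 = 20
E: 5·6 = 30 | 2·0+2·0+3·0+6·5 = 30
gcd(5,2,2,3,6) = 1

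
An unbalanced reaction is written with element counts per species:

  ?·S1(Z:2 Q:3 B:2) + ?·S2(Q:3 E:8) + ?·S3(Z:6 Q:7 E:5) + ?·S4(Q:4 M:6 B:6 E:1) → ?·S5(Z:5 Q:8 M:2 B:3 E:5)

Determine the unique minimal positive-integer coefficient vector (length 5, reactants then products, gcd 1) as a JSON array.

Coefficients: [3, 1, 4, 2, 6]

Z: 3·2+1·0+4·6+2·0 = 30 | 6·5 = 30
Q: 3·3+1·3+4·7+2·4 = 48 | 6·8 = 48
M: 3·0+1·0+4·0+2·6 = 12 | 6·2 = 12
B: 3·2+1·0+4·0+2·6 = 18 | 6·3 = 18
E: 3·0+1·8+4·5+2·1 = 30 | 6·5 = 30
gcd(3,1,4,2,6) = 1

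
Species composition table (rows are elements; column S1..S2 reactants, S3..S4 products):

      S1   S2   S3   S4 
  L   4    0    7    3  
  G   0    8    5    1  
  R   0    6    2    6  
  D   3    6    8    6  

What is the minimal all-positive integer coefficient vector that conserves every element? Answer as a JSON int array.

Coefficients: [6, 2, 3, 1]

L: 6·4+2·0 = 24 | 3·7+1·3 = 24
G: 6·0+2·8 = 16 | 3·5+1·1 = 16
R: 6·0+2·6 = 12 | 3·2+1·6 = 12
D: 6·3+2·6 = 30 | 3·8+1·6 = 30
gcd(6,2,3,1) = 1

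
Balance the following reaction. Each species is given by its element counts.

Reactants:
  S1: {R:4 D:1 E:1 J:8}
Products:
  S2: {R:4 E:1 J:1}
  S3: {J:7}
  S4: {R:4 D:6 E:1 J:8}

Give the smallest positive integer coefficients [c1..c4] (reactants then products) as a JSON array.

Coefficients: [6, 5, 5, 1]

R: 6·4 = 24 | 5·4+5·0+1·4 = 24
D: 6·1 = 6 | 5·0+5·0+1·6 = 6
E: 6·1 = 6 | 5·1+5·0+1·1 = 6
J: 6·8 = 48 | 5·1+5·7+1·8 = 48
gcd(6,5,5,1) = 1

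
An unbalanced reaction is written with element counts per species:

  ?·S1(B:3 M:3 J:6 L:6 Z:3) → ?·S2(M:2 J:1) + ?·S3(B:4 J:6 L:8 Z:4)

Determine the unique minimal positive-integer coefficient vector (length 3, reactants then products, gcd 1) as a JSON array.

Coefficients: [4, 6, 3]

B: 4·3 = 12 | 6·0+3·4 = 12
M: 4·3 = 12 | 6·2+3·0 = 12
J: 4·6 = 24 | 6·1+3·6 = 24
L: 4·6 = 24 | 6·0+3·8 = 24
Z: 4·3 = 12 | 6·0+3·4 = 12
gcd(4,6,3) = 1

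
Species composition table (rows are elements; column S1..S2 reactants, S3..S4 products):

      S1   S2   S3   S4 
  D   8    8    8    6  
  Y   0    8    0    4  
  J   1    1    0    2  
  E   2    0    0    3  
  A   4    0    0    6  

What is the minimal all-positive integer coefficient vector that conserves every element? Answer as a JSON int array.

Coefficients: [6, 2, 5, 4]

D: 6·8+2·8 = 64 | 5·8+4·6 = 64
Y: 6·0+2·8 = 16 | 5·0+4·4 = 16
J: 6·1+2·1 = 8 | 5·0+4·2 = 8
E: 6·2+2·0 = 12 | 5·0+4·3 = 12
A: 6·4+2·0 = 24 | 5·0+4·6 = 24
gcd(6,2,5,4) = 1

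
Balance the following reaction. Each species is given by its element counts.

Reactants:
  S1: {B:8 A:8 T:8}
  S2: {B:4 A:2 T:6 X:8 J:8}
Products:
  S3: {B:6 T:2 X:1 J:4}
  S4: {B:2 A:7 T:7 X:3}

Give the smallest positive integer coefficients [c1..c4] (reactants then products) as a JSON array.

B: 3·8+2·4 = 32 | 4·6+4·2 = 32
A: 3·8+2·2 = 28 | 4·0+4·7 = 28
T: 3·8+2·6 = 36 | 4·2+4·7 = 36
X: 3·0+2·8 = 16 | 4·1+4·3 = 16
J: 3·0+2·8 = 16 | 4·4+4·0 = 16
gcd(3,2,4,4) = 1

Coefficients: [3, 2, 4, 4]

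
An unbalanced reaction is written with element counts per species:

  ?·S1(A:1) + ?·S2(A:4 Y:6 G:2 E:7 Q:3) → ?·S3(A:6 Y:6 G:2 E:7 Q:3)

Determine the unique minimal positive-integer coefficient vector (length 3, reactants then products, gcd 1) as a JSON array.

A: 2·1+1·4 = 6 | 1·6 = 6
Y: 2·0+1·6 = 6 | 1·6 = 6
G: 2·0+1·2 = 2 | 1·2 = 2
E: 2·0+1·7 = 7 | 1·7 = 7
Q: 2·0+1·3 = 3 | 1·3 = 3
gcd(2,1,1) = 1

Coefficients: [2, 1, 1]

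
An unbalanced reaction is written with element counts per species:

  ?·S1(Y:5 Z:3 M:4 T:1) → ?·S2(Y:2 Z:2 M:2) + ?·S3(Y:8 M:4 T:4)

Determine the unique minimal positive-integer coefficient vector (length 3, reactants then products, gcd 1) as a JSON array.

Coefficients: [4, 6, 1]

Y: 4·5 = 20 | 6·2+1·8 = 20
Z: 4·3 = 12 | 6·2+1·0 = 12
M: 4·4 = 16 | 6·2+1·4 = 16
T: 4·1 = 4 | 6·0+1·4 = 4
gcd(4,6,1) = 1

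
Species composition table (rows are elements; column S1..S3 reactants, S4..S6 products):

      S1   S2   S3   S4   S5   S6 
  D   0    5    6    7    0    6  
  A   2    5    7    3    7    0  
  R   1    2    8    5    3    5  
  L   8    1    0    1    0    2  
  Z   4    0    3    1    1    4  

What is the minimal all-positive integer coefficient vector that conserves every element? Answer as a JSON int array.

D: 1·0+2·5+6·6 = 46 | 4·7+6·0+3·6 = 46
A: 1·2+2·5+6·7 = 54 | 4·3+6·7+3·0 = 54
R: 1·1+2·2+6·8 = 53 | 4·5+6·3+3·5 = 53
L: 1·8+2·1+6·0 = 10 | 4·1+6·0+3·2 = 10
Z: 1·4+2·0+6·3 = 22 | 4·1+6·1+3·4 = 22
gcd(1,2,6,4,6,3) = 1

Coefficients: [1, 2, 6, 4, 6, 3]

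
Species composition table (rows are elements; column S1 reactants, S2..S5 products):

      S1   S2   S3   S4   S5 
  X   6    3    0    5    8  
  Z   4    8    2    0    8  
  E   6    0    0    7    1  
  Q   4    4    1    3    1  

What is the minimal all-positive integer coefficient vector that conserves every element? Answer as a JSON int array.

Coefficients: [6, 1, 4, 5, 1]

X: 6·6 = 36 | 1·3+4·0+5·5+1·8 = 36
Z: 6·4 = 24 | 1·8+4·2+5·0+1·8 = 24
E: 6·6 = 36 | 1·0+4·0+5·7+1·1 = 36
Q: 6·4 = 24 | 1·4+4·1+5·3+1·1 = 24
gcd(6,1,4,5,1) = 1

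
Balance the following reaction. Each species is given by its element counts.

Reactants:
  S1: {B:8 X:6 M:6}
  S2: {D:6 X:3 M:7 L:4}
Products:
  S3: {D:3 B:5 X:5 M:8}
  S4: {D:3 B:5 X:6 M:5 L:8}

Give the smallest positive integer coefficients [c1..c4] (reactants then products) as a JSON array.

Coefficients: [5, 4, 6, 2]

D: 5·0+4·6 = 24 | 6·3+2·3 = 24
B: 5·8+4·0 = 40 | 6·5+2·5 = 40
X: 5·6+4·3 = 42 | 6·5+2·6 = 42
M: 5·6+4·7 = 58 | 6·8+2·5 = 58
L: 5·0+4·4 = 16 | 6·0+2·8 = 16
gcd(5,4,6,2) = 1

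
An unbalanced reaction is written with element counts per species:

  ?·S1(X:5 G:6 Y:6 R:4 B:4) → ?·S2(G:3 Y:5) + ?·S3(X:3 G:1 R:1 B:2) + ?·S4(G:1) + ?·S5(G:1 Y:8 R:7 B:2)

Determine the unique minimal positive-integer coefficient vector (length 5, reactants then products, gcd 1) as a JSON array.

Coefficients: [3, 2, 5, 6, 1]

X: 3·5 = 15 | 2·0+5·3+6·0+1·0 = 15
G: 3·6 = 18 | 2·3+5·1+6·1+1·1 = 18
Y: 3·6 = 18 | 2·5+5·0+6·0+1·8 = 18
R: 3·4 = 12 | 2·0+5·1+6·0+1·7 = 12
B: 3·4 = 12 | 2·0+5·2+6·0+1·2 = 12
gcd(3,2,5,6,1) = 1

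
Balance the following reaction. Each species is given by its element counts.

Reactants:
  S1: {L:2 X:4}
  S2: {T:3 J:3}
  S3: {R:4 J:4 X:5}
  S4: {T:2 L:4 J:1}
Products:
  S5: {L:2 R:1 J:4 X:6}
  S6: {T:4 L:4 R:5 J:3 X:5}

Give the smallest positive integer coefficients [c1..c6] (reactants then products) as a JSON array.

Coefficients: [5, 2, 5, 3, 5, 3]

T: 5·0+2·3+5·0+3·2 = 12 | 5·0+3·4 = 12
L: 5·2+2·0+5·0+3·4 = 22 | 5·2+3·4 = 22
R: 5·0+2·0+5·4+3·0 = 20 | 5·1+3·5 = 20
J: 5·0+2·3+5·4+3·1 = 29 | 5·4+3·3 = 29
X: 5·4+2·0+5·5+3·0 = 45 | 5·6+3·5 = 45
gcd(5,2,5,3,5,3) = 1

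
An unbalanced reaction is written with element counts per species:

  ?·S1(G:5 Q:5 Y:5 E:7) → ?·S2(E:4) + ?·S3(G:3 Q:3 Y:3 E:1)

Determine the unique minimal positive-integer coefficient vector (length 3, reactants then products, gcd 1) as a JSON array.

G: 3·5 = 15 | 4·0+5·3 = 15
Q: 3·5 = 15 | 4·0+5·3 = 15
Y: 3·5 = 15 | 4·0+5·3 = 15
E: 3·7 = 21 | 4·4+5·1 = 21
gcd(3,4,5) = 1

Coefficients: [3, 4, 5]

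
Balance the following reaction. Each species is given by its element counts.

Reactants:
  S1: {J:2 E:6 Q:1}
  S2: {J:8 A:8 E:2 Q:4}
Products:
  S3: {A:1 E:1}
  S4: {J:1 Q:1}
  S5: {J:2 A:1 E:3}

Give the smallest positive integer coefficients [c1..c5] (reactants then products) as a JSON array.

J: 2·2+1·8 = 12 | 5·0+6·1+3·2 = 12
A: 2·0+1·8 = 8 | 5·1+6·0+3·1 = 8
E: 2·6+1·2 = 14 | 5·1+6·0+3·3 = 14
Q: 2·1+1·4 = 6 | 5·0+6·1+3·0 = 6
gcd(2,1,5,6,3) = 1

Coefficients: [2, 1, 5, 6, 3]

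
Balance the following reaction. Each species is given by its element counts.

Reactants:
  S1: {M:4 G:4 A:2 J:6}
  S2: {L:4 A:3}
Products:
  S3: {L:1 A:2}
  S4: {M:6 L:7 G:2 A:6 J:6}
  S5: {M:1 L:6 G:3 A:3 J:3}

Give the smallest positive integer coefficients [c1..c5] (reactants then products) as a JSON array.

Coefficients: [2, 6, 5, 1, 2]

M: 2·4+6·0 = 8 | 5·0+1·6+2·1 = 8
L: 2·0+6·4 = 24 | 5·1+1·7+2·6 = 24
G: 2·4+6·0 = 8 | 5·0+1·2+2·3 = 8
A: 2·2+6·3 = 22 | 5·2+1·6+2·3 = 22
J: 2·6+6·0 = 12 | 5·0+1·6+2·3 = 12
gcd(2,6,5,1,2) = 1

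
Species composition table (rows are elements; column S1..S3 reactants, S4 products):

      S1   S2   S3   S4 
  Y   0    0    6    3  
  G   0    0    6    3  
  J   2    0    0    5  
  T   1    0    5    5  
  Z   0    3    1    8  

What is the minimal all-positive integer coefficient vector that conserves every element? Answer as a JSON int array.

Coefficients: [5, 5, 1, 2]

Y: 5·0+5·0+1·6 = 6 | 2·3 = 6
G: 5·0+5·0+1·6 = 6 | 2·3 = 6
J: 5·2+5·0+1·0 = 10 | 2·5 = 10
T: 5·1+5·0+1·5 = 10 | 2·5 = 10
Z: 5·0+5·3+1·1 = 16 | 2·8 = 16
gcd(5,5,1,2) = 1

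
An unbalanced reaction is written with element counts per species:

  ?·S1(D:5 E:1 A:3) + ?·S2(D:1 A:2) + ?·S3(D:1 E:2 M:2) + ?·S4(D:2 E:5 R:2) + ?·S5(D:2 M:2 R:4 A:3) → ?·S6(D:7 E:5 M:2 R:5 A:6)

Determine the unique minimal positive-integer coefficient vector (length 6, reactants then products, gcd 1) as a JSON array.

Coefficients: [3, 6, 1, 5, 5, 6]

D: 3·5+6·1+1·1+5·2+5·2 = 42 | 6·7 = 42
E: 3·1+6·0+1·2+5·5+5·0 = 30 | 6·5 = 30
M: 3·0+6·0+1·2+5·0+5·2 = 12 | 6·2 = 12
R: 3·0+6·0+1·0+5·2+5·4 = 30 | 6·5 = 30
A: 3·3+6·2+1·0+5·0+5·3 = 36 | 6·6 = 36
gcd(3,6,1,5,5,6) = 1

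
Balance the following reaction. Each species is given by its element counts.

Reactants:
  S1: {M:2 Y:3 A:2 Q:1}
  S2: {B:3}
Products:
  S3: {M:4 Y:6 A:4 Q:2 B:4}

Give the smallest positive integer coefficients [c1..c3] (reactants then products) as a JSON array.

M: 6·2+4·0 = 12 | 3·4 = 12
Y: 6·3+4·0 = 18 | 3·6 = 18
A: 6·2+4·0 = 12 | 3·4 = 12
Q: 6·1+4·0 = 6 | 3·2 = 6
B: 6·0+4·3 = 12 | 3·4 = 12
gcd(6,4,3) = 1

Coefficients: [6, 4, 3]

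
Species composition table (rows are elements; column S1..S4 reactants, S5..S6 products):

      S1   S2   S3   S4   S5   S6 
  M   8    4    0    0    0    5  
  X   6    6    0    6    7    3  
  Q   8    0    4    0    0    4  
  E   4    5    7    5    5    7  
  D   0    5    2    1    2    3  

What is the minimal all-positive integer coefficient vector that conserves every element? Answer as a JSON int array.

Coefficients: [1, 3, 2, 5, 6, 4]

M: 1·8+3·4+2·0+5·0 = 20 | 6·0+4·5 = 20
X: 1·6+3·6+2·0+5·6 = 54 | 6·7+4·3 = 54
Q: 1·8+3·0+2·4+5·0 = 16 | 6·0+4·4 = 16
E: 1·4+3·5+2·7+5·5 = 58 | 6·5+4·7 = 58
D: 1·0+3·5+2·2+5·1 = 24 | 6·2+4·3 = 24
gcd(1,3,2,5,6,4) = 1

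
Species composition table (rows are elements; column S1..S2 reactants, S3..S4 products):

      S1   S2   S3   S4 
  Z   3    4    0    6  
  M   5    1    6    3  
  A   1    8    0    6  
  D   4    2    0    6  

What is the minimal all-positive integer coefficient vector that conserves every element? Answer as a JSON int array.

Z: 6·3+3·4 = 30 | 3·0+5·6 = 30
M: 6·5+3·1 = 33 | 3·6+5·3 = 33
A: 6·1+3·8 = 30 | 3·0+5·6 = 30
D: 6·4+3·2 = 30 | 3·0+5·6 = 30
gcd(6,3,3,5) = 1

Coefficients: [6, 3, 3, 5]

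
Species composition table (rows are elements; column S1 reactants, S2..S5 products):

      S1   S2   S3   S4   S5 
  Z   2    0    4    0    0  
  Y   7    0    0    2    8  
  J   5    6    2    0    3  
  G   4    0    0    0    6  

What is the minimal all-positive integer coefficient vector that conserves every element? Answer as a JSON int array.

Z: 6·2 = 12 | 2·0+3·4+5·0+4·0 = 12
Y: 6·7 = 42 | 2·0+3·0+5·2+4·8 = 42
J: 6·5 = 30 | 2·6+3·2+5·0+4·3 = 30
G: 6·4 = 24 | 2·0+3·0+5·0+4·6 = 24
gcd(6,2,3,5,4) = 1

Coefficients: [6, 2, 3, 5, 4]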